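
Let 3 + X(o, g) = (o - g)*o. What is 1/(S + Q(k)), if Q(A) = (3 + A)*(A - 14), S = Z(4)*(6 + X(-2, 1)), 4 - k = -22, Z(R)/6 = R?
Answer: 1/564 ≈ 0.0017731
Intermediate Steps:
Z(R) = 6*R
X(o, g) = -3 + o*(o - g) (X(o, g) = -3 + (o - g)*o = -3 + o*(o - g))
k = 26 (k = 4 - 1*(-22) = 4 + 22 = 26)
S = 216 (S = (6*4)*(6 + (-3 + (-2)**2 - 1*1*(-2))) = 24*(6 + (-3 + 4 + 2)) = 24*(6 + 3) = 24*9 = 216)
Q(A) = (-14 + A)*(3 + A) (Q(A) = (3 + A)*(-14 + A) = (-14 + A)*(3 + A))
1/(S + Q(k)) = 1/(216 + (-42 + 26**2 - 11*26)) = 1/(216 + (-42 + 676 - 286)) = 1/(216 + 348) = 1/564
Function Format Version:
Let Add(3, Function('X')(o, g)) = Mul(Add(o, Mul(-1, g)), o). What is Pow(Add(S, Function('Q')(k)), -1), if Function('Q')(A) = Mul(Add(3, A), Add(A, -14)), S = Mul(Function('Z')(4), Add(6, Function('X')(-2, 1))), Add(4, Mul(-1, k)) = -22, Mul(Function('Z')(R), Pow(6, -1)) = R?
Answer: Rational(1, 564) ≈ 0.0017731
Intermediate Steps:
Function('Z')(R) = Mul(6, R)
Function('X')(o, g) = Add(-3, Mul(o, Add(o, Mul(-1, g)))) (Function('X')(o, g) = Add(-3, Mul(Add(o, Mul(-1, g)), o)) = Add(-3, Mul(o, Add(o, Mul(-1, g)))))
k = 26 (k = Add(4, Mul(-1, -22)) = Add(4, 22) = 26)
S = 216 (S = Mul(Mul(6, 4), Add(6, Add(-3, Pow(-2, 2), Mul(-1, 1, -2)))) = Mul(24, Add(6, Add(-3, 4, 2))) = Mul(24, Add(6, 3)) = Mul(24, 9) = 216)
Function('Q')(A) = Mul(Add(-14, A), Add(3, A)) (Function('Q')(A) = Mul(Add(3, A), Add(-14, A)) = Mul(Add(-14, A), Add(3, A)))
Pow(Add(S, Function('Q')(k)), -1) = Pow(Add(216, Add(-42, Pow(26, 2), Mul(-11, 26))), -1) = Pow(Add(216, Add(-42, 676, -286)), -1) = Pow(Add(216, 348), -1) = Pow(564, -1) = Rational(1, 564)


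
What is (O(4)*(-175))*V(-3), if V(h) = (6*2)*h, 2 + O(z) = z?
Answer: 12600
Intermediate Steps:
O(z) = -2 + z
V(h) = 12*h
(O(4)*(-175))*V(-3) = ((-2 + 4)*(-175))*(12*(-3)) = (2*(-175))*(-36) = -350*(-36) = 12600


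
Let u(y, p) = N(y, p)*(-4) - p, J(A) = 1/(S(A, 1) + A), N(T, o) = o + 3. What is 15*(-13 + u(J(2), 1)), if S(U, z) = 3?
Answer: -450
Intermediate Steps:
N(T, o) = 3 + o
J(A) = 1/(3 + A)
u(y, p) = -12 - 5*p (u(y, p) = (3 + p)*(-4) - p = (-12 - 4*p) - p = -12 - 5*p)
15*(-13 + u(J(2), 1)) = 15*(-13 + (-12 - 5*1)) = 15*(-13 + (-12 - 5)) = 15*(-13 - 17) = 15*(-30) = -450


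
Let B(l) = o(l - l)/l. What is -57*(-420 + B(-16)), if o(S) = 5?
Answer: 383325/16 ≈ 23958.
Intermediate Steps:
B(l) = 5/l
-57*(-420 + B(-16)) = -57*(-420 + 5/(-16)) = -57*(-420 + 5*(-1/16)) = -57*(-420 - 5/16) = -57*(-6725/16) = 383325/16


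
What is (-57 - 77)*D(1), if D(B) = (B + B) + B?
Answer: -402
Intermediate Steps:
D(B) = 3*B (D(B) = 2*B + B = 3*B)
(-57 - 77)*D(1) = (-57 - 77)*(3*1) = -134*3 = -402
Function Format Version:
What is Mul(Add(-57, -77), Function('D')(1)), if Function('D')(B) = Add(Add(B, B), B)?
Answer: -402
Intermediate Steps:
Function('D')(B) = Mul(3, B) (Function('D')(B) = Add(Mul(2, B), B) = Mul(3, B))
Mul(Add(-57, -77), Function('D')(1)) = Mul(Add(-57, -77), Mul(3, 1)) = Mul(-134, 3) = -402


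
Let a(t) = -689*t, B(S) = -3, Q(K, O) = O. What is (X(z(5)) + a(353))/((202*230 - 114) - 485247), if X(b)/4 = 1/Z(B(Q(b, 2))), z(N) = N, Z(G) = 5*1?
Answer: 1216081/2194505 ≈ 0.55415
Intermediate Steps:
Z(G) = 5
X(b) = ⅘ (X(b) = 4/5 = 4*(⅕) = ⅘)
(X(z(5)) + a(353))/((202*230 - 114) - 485247) = (⅘ - 689*353)/((202*230 - 114) - 485247) = (⅘ - 243217)/((46460 - 114) - 485247) = -1216081/(5*(46346 - 485247)) = -1216081/5/(-438901) = -1216081/5*(-1/438901) = 1216081/2194505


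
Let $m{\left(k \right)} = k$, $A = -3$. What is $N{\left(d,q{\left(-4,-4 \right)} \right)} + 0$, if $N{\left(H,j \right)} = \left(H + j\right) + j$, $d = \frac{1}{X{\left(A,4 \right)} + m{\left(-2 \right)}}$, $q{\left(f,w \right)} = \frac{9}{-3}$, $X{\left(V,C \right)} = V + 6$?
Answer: $-5$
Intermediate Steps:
$X{\left(V,C \right)} = 6 + V$
$q{\left(f,w \right)} = -3$ ($q{\left(f,w \right)} = 9 \left(- \frac{1}{3}\right) = -3$)
$d = 1$ ($d = \frac{1}{\left(6 - 3\right) - 2} = \frac{1}{3 - 2} = 1^{-1} = 1$)
$N{\left(H,j \right)} = H + 2 j$
$N{\left(d,q{\left(-4,-4 \right)} \right)} + 0 = \left(1 + 2 \left(-3\right)\right) + 0 = \left(1 - 6\right) + 0 = -5 + 0 = -5$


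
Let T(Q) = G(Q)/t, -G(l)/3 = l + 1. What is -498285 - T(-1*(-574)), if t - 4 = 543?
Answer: -272560170/547 ≈ -4.9828e+5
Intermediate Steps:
G(l) = -3 - 3*l (G(l) = -3*(l + 1) = -3*(1 + l) = -3 - 3*l)
t = 547 (t = 4 + 543 = 547)
T(Q) = -3/547 - 3*Q/547 (T(Q) = (-3 - 3*Q)/547 = (-3 - 3*Q)*(1/547) = -3/547 - 3*Q/547)
-498285 - T(-1*(-574)) = -498285 - (-3/547 - (-3)*(-574)/547) = -498285 - (-3/547 - 3/547*574) = -498285 - (-3/547 - 1722/547) = -498285 - 1*(-1725/547) = -498285 + 1725/547 = -272560170/547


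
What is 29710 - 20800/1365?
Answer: 623590/21 ≈ 29695.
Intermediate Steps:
29710 - 20800/1365 = 29710 - 20800*1/1365 = 29710 - 320/21 = 623590/21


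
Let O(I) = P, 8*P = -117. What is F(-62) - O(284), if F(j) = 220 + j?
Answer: 1381/8 ≈ 172.63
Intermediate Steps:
P = -117/8 (P = (⅛)*(-117) = -117/8 ≈ -14.625)
O(I) = -117/8
F(-62) - O(284) = (220 - 62) - 1*(-117/8) = 158 + 117/8 = 1381/8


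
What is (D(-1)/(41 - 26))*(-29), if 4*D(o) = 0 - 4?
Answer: 29/15 ≈ 1.9333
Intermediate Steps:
D(o) = -1 (D(o) = (0 - 4)/4 = (1/4)*(-4) = -1)
(D(-1)/(41 - 26))*(-29) = (-1/(41 - 26))*(-29) = (-1/15)*(-29) = ((1/15)*(-1))*(-29) = -1/15*(-29) = 29/15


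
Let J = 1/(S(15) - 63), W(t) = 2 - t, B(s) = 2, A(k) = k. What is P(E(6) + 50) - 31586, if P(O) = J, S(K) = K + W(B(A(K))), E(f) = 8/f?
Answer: -1516129/48 ≈ -31586.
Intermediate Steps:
S(K) = K (S(K) = K + (2 - 1*2) = K + (2 - 2) = K + 0 = K)
J = -1/48 (J = 1/(15 - 63) = 1/(-48) = -1/48 ≈ -0.020833)
P(O) = -1/48
P(E(6) + 50) - 31586 = -1/48 - 31586 = -1516129/48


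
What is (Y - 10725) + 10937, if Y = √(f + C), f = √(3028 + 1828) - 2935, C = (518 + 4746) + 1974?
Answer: 212 + √(4303 + 2*√1214) ≈ 278.13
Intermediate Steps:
C = 7238 (C = 5264 + 1974 = 7238)
f = -2935 + 2*√1214 (f = √4856 - 2935 = 2*√1214 - 2935 = -2935 + 2*√1214 ≈ -2865.3)
Y = √(4303 + 2*√1214) (Y = √((-2935 + 2*√1214) + 7238) = √(4303 + 2*√1214) ≈ 66.126)
(Y - 10725) + 10937 = (√(4303 + 2*√1214) - 10725) + 10937 = (-10725 + √(4303 + 2*√1214)) + 10937 = 212 + √(4303 + 2*√1214)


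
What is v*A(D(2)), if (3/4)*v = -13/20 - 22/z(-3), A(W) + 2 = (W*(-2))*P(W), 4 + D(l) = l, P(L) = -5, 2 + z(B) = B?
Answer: -110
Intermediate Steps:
z(B) = -2 + B
D(l) = -4 + l
A(W) = -2 + 10*W (A(W) = -2 + (W*(-2))*(-5) = -2 - 2*W*(-5) = -2 + 10*W)
v = 5 (v = 4*(-13/20 - 22/(-2 - 3))/3 = 4*(-13*1/20 - 22/(-5))/3 = 4*(-13/20 - 22*(-⅕))/3 = 4*(-13/20 + 22/5)/3 = (4/3)*(15/4) = 5)
v*A(D(2)) = 5*(-2 + 10*(-4 + 2)) = 5*(-2 + 10*(-2)) = 5*(-2 - 20) = 5*(-22) = -110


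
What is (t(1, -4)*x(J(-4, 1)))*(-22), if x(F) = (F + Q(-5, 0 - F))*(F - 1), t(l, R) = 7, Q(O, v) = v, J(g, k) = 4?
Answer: 0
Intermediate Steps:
x(F) = 0 (x(F) = (F + (0 - F))*(F - 1) = (F - F)*(-1 + F) = 0*(-1 + F) = 0)
(t(1, -4)*x(J(-4, 1)))*(-22) = (7*0)*(-22) = 0*(-22) = 0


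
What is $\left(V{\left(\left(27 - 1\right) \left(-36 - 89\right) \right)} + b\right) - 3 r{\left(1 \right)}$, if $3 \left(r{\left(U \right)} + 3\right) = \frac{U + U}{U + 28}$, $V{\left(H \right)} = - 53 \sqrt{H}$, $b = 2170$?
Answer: $\frac{63189}{29} - 265 i \sqrt{130} \approx 2178.9 - 3021.5 i$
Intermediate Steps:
$r{\left(U \right)} = -3 + \frac{2 U}{3 \left(28 + U\right)}$ ($r{\left(U \right)} = -3 + \frac{\left(U + U\right) \frac{1}{U + 28}}{3} = -3 + \frac{2 U \frac{1}{28 + U}}{3} = -3 + \frac{2 U}{3 \left(28 + U\right)}$)
$\left(V{\left(\left(27 - 1\right) \left(-36 - 89\right) \right)} + b\right) - 3 r{\left(1 \right)} = \left(- 53 \sqrt{\left(27 - 1\right) \left(-36 - 89\right)} + 2170\right) - 3 \frac{7 \left(-36 - 1\right)}{3 \left(28 + 1\right)} = \left(- 53 \sqrt{26 \left(-125\right)} + 2170\right) - 3 \frac{7 \left(-36 - 1\right)}{3 \cdot 29} = \left(- 53 \sqrt{-3250} + 2170\right) - 3 \cdot \frac{7}{3} \cdot \frac{1}{29} \left(-37\right) = \left(- 53 \cdot 5 i \sqrt{130} + 2170\right) - - \frac{259}{29} = \left(- 265 i \sqrt{130} + 2170\right) + \frac{259}{29} = \left(2170 - 265 i \sqrt{130}\right) + \frac{259}{29} = \frac{63189}{29} - 265 i \sqrt{130}$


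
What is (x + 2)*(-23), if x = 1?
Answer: -69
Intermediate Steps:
(x + 2)*(-23) = (1 + 2)*(-23) = 3*(-23) = -69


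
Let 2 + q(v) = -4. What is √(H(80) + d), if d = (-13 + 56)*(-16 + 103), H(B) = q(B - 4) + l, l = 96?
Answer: √3831 ≈ 61.895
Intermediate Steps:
q(v) = -6 (q(v) = -2 - 4 = -6)
H(B) = 90 (H(B) = -6 + 96 = 90)
d = 3741 (d = 43*87 = 3741)
√(H(80) + d) = √(90 + 3741) = √3831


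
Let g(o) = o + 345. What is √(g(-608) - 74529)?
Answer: 2*I*√18698 ≈ 273.48*I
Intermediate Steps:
g(o) = 345 + o
√(g(-608) - 74529) = √((345 - 608) - 74529) = √(-263 - 74529) = √(-74792) = 2*I*√18698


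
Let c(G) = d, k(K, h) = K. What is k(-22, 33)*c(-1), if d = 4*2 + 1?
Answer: -198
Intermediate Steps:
d = 9 (d = 8 + 1 = 9)
c(G) = 9
k(-22, 33)*c(-1) = -22*9 = -198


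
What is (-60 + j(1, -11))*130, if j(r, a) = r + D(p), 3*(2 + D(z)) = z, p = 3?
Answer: -7800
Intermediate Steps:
D(z) = -2 + z/3
j(r, a) = -1 + r (j(r, a) = r + (-2 + (⅓)*3) = r + (-2 + 1) = r - 1 = -1 + r)
(-60 + j(1, -11))*130 = (-60 + (-1 + 1))*130 = (-60 + 0)*130 = -60*130 = -7800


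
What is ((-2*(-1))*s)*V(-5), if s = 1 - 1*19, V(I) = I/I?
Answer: -36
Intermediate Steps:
V(I) = 1
s = -18 (s = 1 - 19 = -18)
((-2*(-1))*s)*V(-5) = (-2*(-1)*(-18))*1 = (2*(-18))*1 = -36*1 = -36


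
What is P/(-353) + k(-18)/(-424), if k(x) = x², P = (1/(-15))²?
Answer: -6433531/8419050 ≈ -0.76416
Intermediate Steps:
P = 1/225 (P = (-1/15)² = 1/225 ≈ 0.0044444)
P/(-353) + k(-18)/(-424) = (1/225)/(-353) + (-18)²/(-424) = (1/225)*(-1/353) + 324*(-1/424) = -1/79425 - 81/106 = -6433531/8419050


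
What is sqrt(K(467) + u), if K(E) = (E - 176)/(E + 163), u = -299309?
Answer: 19*I*sqrt(36563730)/210 ≈ 547.09*I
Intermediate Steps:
K(E) = (-176 + E)/(163 + E)
sqrt(K(467) + u) = sqrt((-176 + 467)/(163 + 467) - 299309) = sqrt(291/630 - 299309) = sqrt((1/630)*291 - 299309) = sqrt(97/210 - 299309) = sqrt(-62854793/210) = 19*I*sqrt(36563730)/210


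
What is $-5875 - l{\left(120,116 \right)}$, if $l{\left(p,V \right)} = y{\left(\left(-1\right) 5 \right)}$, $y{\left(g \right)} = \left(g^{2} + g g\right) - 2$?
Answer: $-5923$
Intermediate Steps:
$y{\left(g \right)} = -2 + 2 g^{2}$ ($y{\left(g \right)} = \left(g^{2} + g^{2}\right) - 2 = 2 g^{2} - 2 = -2 + 2 g^{2}$)
$l{\left(p,V \right)} = 48$ ($l{\left(p,V \right)} = -2 + 2 \left(\left(-1\right) 5\right)^{2} = -2 + 2 \left(-5\right)^{2} = -2 + 2 \cdot 25 = -2 + 50 = 48$)
$-5875 - l{\left(120,116 \right)} = -5875 - 48 = -5923$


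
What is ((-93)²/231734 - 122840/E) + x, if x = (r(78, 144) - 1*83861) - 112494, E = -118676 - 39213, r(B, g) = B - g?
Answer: -7186670728359925/36588249526 ≈ -1.9642e+5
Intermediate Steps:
E = -157889
x = -196421 (x = ((78 - 1*144) - 1*83861) - 112494 = ((78 - 144) - 83861) - 112494 = (-66 - 83861) - 112494 = -83927 - 112494 = -196421)
((-93)²/231734 - 122840/E) + x = ((-93)²/231734 - 122840/(-157889)) - 196421 = (8649*(1/231734) - 122840*(-1/157889)) - 196421 = (8649/231734 + 122840/157889) - 196421 = 29831786521/36588249526 - 196421 = -7186670728359925/36588249526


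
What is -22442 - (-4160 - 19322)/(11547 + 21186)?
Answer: -734570504/32733 ≈ -22441.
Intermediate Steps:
-22442 - (-4160 - 19322)/(11547 + 21186) = -22442 - (-23482)/32733 = -22442 - 1*(-23482/32733) = -22442 + 23482/32733 = -734570504/32733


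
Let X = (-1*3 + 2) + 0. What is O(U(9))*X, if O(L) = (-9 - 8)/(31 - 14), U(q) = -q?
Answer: 1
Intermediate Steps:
O(L) = -1 (O(L) = -17/17 = -17*1/17 = -1)
X = -1 (X = (-3 + 2) + 0 = -1 + 0 = -1)
O(U(9))*X = -1*(-1) = 1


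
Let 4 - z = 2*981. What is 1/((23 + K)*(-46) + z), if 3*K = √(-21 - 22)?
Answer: -6786/20489323 + 69*I*√43/40978646 ≈ -0.0003312 + 1.1041e-5*I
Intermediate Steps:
K = I*√43/3 (K = √(-21 - 22)/3 = √(-43)/3 = (I*√43)/3 = I*√43/3 ≈ 2.1858*I)
z = -1958 (z = 4 - 2*981 = 4 - 1*1962 = 4 - 1962 = -1958)
1/((23 + K)*(-46) + z) = 1/((23 + I*√43/3)*(-46) - 1958) = 1/((-1058 - 46*I*√43/3) - 1958) = 1/(-3016 - 46*I*√43/3)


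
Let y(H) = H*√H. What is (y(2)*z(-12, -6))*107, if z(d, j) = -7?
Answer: -1498*√2 ≈ -2118.5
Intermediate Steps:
y(H) = H^(3/2)
(y(2)*z(-12, -6))*107 = (2^(3/2)*(-7))*107 = ((2*√2)*(-7))*107 = -14*√2*107 = -1498*√2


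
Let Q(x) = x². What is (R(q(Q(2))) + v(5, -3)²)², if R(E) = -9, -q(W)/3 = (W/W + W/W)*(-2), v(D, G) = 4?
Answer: 49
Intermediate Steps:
q(W) = 12 (q(W) = -3*(W/W + W/W)*(-2) = -3*(1 + 1)*(-2) = -6*(-2) = -3*(-4) = 12)
(R(q(Q(2))) + v(5, -3)²)² = (-9 + 4²)² = (-9 + 16)² = 7² = 49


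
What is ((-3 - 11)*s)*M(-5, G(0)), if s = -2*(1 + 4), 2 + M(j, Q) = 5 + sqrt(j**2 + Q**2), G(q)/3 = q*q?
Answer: 1120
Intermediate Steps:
G(q) = 3*q**2 (G(q) = 3*(q*q) = 3*q**2)
M(j, Q) = 3 + sqrt(Q**2 + j**2) (M(j, Q) = -2 + (5 + sqrt(j**2 + Q**2)) = -2 + (5 + sqrt(Q**2 + j**2)) = 3 + sqrt(Q**2 + j**2))
s = -10 (s = -2*5 = -10)
((-3 - 11)*s)*M(-5, G(0)) = ((-3 - 11)*(-10))*(3 + sqrt((3*0**2)**2 + (-5)**2)) = (-14*(-10))*(3 + sqrt((3*0)**2 + 25)) = 140*(3 + sqrt(0**2 + 25)) = 140*(3 + sqrt(0 + 25)) = 140*(3 + sqrt(25)) = 140*(3 + 5) = 140*8 = 1120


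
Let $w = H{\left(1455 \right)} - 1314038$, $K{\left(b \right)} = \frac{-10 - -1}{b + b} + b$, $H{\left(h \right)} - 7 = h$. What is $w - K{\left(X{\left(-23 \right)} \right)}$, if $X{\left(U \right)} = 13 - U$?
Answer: $- \frac{10500895}{8} \approx -1.3126 \cdot 10^{6}$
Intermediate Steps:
$H{\left(h \right)} = 7 + h$
$K{\left(b \right)} = b - \frac{9}{2 b}$ ($K{\left(b \right)} = \frac{-10 + 1}{2 b} + b = - 9 \frac{1}{2 b} + b = - \frac{9}{2 b} + b = b - \frac{9}{2 b}$)
$w = -1312576$ ($w = \left(7 + 1455\right) - 1314038 = 1462 - 1314038 = -1312576$)
$w - K{\left(X{\left(-23 \right)} \right)} = -1312576 - \left(\left(13 - -23\right) - \frac{9}{2 \left(13 - -23\right)}\right) = -1312576 - \left(\left(13 + 23\right) - \frac{9}{2 \left(13 + 23\right)}\right) = -1312576 - \left(36 - \frac{9}{2 \cdot 36}\right) = -1312576 - \left(36 - \frac{1}{8}\right) = -1312576 - \frac{287}{8} = - \frac{10500895}{8}$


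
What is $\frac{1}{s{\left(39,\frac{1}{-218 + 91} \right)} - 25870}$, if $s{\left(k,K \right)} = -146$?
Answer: $- \frac{1}{26016} \approx -3.8438 \cdot 10^{-5}$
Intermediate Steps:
$\frac{1}{s{\left(39,\frac{1}{-218 + 91} \right)} - 25870} = \frac{1}{-146 - 25870} = \frac{1}{-26016} = - \frac{1}{26016}$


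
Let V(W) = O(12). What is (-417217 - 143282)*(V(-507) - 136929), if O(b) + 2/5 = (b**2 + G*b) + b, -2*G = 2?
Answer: 383340399573/5 ≈ 7.6668e+10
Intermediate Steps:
G = -1 (G = -1/2*2 = -1)
O(b) = -2/5 + b**2 (O(b) = -2/5 + ((b**2 - b) + b) = -2/5 + b**2)
V(W) = 718/5 (V(W) = -2/5 + 12**2 = -2/5 + 144 = 718/5)
(-417217 - 143282)*(V(-507) - 136929) = (-417217 - 143282)*(718/5 - 136929) = -560499*(-683927/5) = 383340399573/5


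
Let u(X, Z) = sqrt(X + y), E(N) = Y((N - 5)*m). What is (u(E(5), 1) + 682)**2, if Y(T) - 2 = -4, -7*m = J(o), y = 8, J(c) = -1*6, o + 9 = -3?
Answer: (682 + sqrt(6))**2 ≈ 4.6847e+5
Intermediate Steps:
o = -12 (o = -9 - 3 = -12)
J(c) = -6
m = 6/7 (m = -1/7*(-6) = 6/7 ≈ 0.85714)
Y(T) = -2 (Y(T) = 2 - 4 = -2)
E(N) = -2
u(X, Z) = sqrt(8 + X) (u(X, Z) = sqrt(X + 8) = sqrt(8 + X))
(u(E(5), 1) + 682)**2 = (sqrt(8 - 2) + 682)**2 = (sqrt(6) + 682)**2 = (682 + sqrt(6))**2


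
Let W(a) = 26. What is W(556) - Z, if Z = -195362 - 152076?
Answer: 347464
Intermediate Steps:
Z = -347438
W(556) - Z = 26 - 1*(-347438) = 26 + 347438 = 347464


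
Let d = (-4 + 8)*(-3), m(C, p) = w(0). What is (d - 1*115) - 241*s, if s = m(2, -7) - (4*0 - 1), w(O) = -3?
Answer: 355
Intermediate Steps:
m(C, p) = -3
d = -12 (d = 4*(-3) = -12)
s = -2 (s = -3 - (4*0 - 1) = -3 - (0 - 1) = -3 - 1*(-1) = -3 + 1 = -2)
(d - 1*115) - 241*s = (-12 - 1*115) - 241*(-2) = (-12 - 115) + 482 = -127 + 482 = 355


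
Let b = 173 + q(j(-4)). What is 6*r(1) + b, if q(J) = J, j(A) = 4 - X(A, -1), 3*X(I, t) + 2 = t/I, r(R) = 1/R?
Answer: 2203/12 ≈ 183.58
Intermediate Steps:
X(I, t) = -2/3 + t/(3*I) (X(I, t) = -2/3 + (t/I)/3 = -2/3 + t/(3*I))
j(A) = 4 - (-1 - 2*A)/(3*A)
b = 2131/12 (b = 173 + (1/3)*(1 + 14*(-4))/(-4) = 173 + (1/3)*(-1/4)*(1 - 56) = 173 + (1/3)*(-1/4)*(-55) = 173 + 55/12 = 2131/12 ≈ 177.58)
6*r(1) + b = 6/1 + 2131/12 = 6*1 + 2131/12 = 6 + 2131/12 = 2203/12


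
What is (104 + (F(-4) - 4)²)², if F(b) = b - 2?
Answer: 41616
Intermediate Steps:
F(b) = -2 + b
(104 + (F(-4) - 4)²)² = (104 + ((-2 - 4) - 4)²)² = (104 + (-6 - 4)²)² = (104 + (-10)²)² = (104 + 100)² = 204² = 41616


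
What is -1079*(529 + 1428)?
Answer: -2111603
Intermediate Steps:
-1079*(529 + 1428) = -1079*1957 = -2111603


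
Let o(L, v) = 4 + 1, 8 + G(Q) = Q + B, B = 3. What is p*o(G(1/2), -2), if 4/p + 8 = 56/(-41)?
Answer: -205/96 ≈ -2.1354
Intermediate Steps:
G(Q) = -5 + Q (G(Q) = -8 + (Q + 3) = -8 + (3 + Q) = -5 + Q)
p = -41/96 (p = 4/(-8 + 56/(-41)) = 4/(-8 + 56*(-1/41)) = 4/(-8 - 56/41) = 4/(-384/41) = 4*(-41/384) = -41/96 ≈ -0.42708)
o(L, v) = 5
p*o(G(1/2), -2) = -41/96*5 = -205/96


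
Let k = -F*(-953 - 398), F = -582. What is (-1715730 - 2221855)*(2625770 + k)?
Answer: -7243140356480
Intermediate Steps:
k = -786282 (k = -(-582)*(-953 - 398) = -(-582)*(-1351) = -1*786282 = -786282)
(-1715730 - 2221855)*(2625770 + k) = (-1715730 - 2221855)*(2625770 - 786282) = -3937585*1839488 = -7243140356480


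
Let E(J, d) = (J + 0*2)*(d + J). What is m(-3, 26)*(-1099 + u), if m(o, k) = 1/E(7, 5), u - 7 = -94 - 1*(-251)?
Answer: -935/84 ≈ -11.131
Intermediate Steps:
u = 164 (u = 7 + (-94 - 1*(-251)) = 7 + (-94 + 251) = 7 + 157 = 164)
E(J, d) = J*(J + d) (E(J, d) = (J + 0)*(J + d) = J*(J + d))
m(o, k) = 1/84 (m(o, k) = 1/(7*(7 + 5)) = 1/(7*12) = 1/84)
m(-3, 26)*(-1099 + u) = (-1099 + 164)/84 = (1/84)*(-935) = -935/84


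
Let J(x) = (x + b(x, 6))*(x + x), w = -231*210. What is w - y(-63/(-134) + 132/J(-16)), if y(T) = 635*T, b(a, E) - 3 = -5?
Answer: -157436275/3216 ≈ -48954.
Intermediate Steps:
w = -48510
b(a, E) = -2 (b(a, E) = 3 - 5 = -2)
J(x) = 2*x*(-2 + x) (J(x) = (x - 2)*(x + x) = (-2 + x)*(2*x) = 2*x*(-2 + x))
w - y(-63/(-134) + 132/J(-16)) = -48510 - 635*(-63/(-134) + 132/((2*(-16)*(-2 - 16)))) = -48510 - 635*(-63*(-1/134) + 132/((2*(-16)*(-18)))) = -48510 - 635*(63/134 + 132/576) = -48510 - 635*(63/134 + 132*(1/576)) = -48510 - 635*(63/134 + 11/48) = -48510 - 635*2249/3216 = -48510 - 1*1428115/3216 = -48510 - 1428115/3216 = -157436275/3216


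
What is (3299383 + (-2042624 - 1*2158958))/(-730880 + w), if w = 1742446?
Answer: -902199/1011566 ≈ -0.89188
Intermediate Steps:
(3299383 + (-2042624 - 1*2158958))/(-730880 + w) = (3299383 + (-2042624 - 1*2158958))/(-730880 + 1742446) = (3299383 + (-2042624 - 2158958))/1011566 = (3299383 - 4201582)*(1/1011566) = -902199*1/1011566 = -902199/1011566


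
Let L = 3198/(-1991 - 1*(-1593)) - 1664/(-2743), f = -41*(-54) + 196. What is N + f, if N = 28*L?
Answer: 92459814/41989 ≈ 2202.0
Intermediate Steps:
f = 2410 (f = 2214 + 196 = 2410)
L = -311917/41989 (L = 3198/(-1991 + 1593) - 1664*(-1/2743) = 3198/(-398) + 128/211 = 3198*(-1/398) + 128/211 = -1599/199 + 128/211 = -311917/41989 ≈ -7.4285)
N = -8733676/41989 (N = 28*(-311917/41989) = -8733676/41989 ≈ -208.00)
N + f = -8733676/41989 + 2410 = 92459814/41989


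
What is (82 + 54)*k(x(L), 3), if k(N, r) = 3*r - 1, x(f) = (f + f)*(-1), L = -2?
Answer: 1088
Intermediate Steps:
x(f) = -2*f (x(f) = (2*f)*(-1) = -2*f)
k(N, r) = -1 + 3*r
(82 + 54)*k(x(L), 3) = (82 + 54)*(-1 + 3*3) = 136*(-1 + 9) = 136*8 = 1088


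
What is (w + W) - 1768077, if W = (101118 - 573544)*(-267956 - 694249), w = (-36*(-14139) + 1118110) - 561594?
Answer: 454569956773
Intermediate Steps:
w = 1065520 (w = (509004 + 1118110) - 561594 = 1627114 - 561594 = 1065520)
W = 454570659330 (W = -472426*(-962205) = 454570659330)
(w + W) - 1768077 = (1065520 + 454570659330) - 1768077 = 454571724850 - 1768077 = 454569956773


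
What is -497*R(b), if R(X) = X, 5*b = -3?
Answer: 1491/5 ≈ 298.20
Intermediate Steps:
b = -3/5 (b = (1/5)*(-3) = -3/5 ≈ -0.60000)
-497*R(b) = -497*(-3/5) = 1491/5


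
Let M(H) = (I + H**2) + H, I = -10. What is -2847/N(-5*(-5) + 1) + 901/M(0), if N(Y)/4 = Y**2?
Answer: -94799/1040 ≈ -91.153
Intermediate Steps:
M(H) = -10 + H + H**2 (M(H) = (-10 + H**2) + H = -10 + H + H**2)
N(Y) = 4*Y**2
-2847/N(-5*(-5) + 1) + 901/M(0) = -2847*1/(4*(-5*(-5) + 1)**2) + 901/(-10 + 0 + 0**2) = -2847*1/(4*(25 + 1)**2) + 901/(-10 + 0 + 0) = -2847/(4*26**2) + 901/(-10) = -2847/(4*676) + 901*(-1/10) = -2847/2704 - 901/10 = -2847*1/2704 - 901/10 = -219/208 - 901/10 = -94799/1040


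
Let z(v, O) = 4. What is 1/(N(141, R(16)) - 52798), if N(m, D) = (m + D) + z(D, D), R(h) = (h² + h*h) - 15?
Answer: -1/52156 ≈ -1.9173e-5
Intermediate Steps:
R(h) = -15 + 2*h² (R(h) = (h² + h²) - 15 = 2*h² - 15 = -15 + 2*h²)
N(m, D) = 4 + D + m (N(m, D) = (m + D) + 4 = (D + m) + 4 = 4 + D + m)
1/(N(141, R(16)) - 52798) = 1/((4 + (-15 + 2*16²) + 141) - 52798) = 1/((4 + (-15 + 2*256) + 141) - 52798) = 1/((4 + (-15 + 512) + 141) - 52798) = 1/((4 + 497 + 141) - 52798) = 1/(642 - 52798) = 1/(-52156) = -1/52156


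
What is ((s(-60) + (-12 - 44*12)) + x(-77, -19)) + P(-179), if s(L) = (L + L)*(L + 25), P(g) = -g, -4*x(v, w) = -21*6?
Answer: 7741/2 ≈ 3870.5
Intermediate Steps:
x(v, w) = 63/2 (x(v, w) = -(-21)*6/4 = -¼*(-126) = 63/2)
s(L) = 2*L*(25 + L) (s(L) = (2*L)*(25 + L) = 2*L*(25 + L))
((s(-60) + (-12 - 44*12)) + x(-77, -19)) + P(-179) = ((2*(-60)*(25 - 60) + (-12 - 44*12)) + 63/2) - 1*(-179) = ((2*(-60)*(-35) + (-12 - 528)) + 63/2) + 179 = ((4200 - 540) + 63/2) + 179 = (3660 + 63/2) + 179 = 7383/2 + 179 = 7741/2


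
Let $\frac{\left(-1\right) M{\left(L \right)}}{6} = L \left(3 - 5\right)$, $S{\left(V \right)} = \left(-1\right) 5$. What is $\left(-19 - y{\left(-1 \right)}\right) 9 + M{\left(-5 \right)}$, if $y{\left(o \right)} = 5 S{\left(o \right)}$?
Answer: $-6$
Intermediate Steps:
$S{\left(V \right)} = -5$
$y{\left(o \right)} = -25$ ($y{\left(o \right)} = 5 \left(-5\right) = -25$)
$M{\left(L \right)} = 12 L$ ($M{\left(L \right)} = - 6 L \left(3 - 5\right) = - 6 L \left(-2\right) = - 6 \left(- 2 L\right) = 12 L$)
$\left(-19 - y{\left(-1 \right)}\right) 9 + M{\left(-5 \right)} = \left(-19 - -25\right) 9 + 12 \left(-5\right) = \left(-19 + 25\right) 9 - 60 = 6 \cdot 9 - 60 = 54 - 60 = -6$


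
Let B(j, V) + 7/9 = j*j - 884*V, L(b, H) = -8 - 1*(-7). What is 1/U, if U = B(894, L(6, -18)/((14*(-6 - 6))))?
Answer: 126/100702975 ≈ 1.2512e-6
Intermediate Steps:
L(b, H) = -1 (L(b, H) = -8 + 7 = -1)
B(j, V) = -7/9 + j² - 884*V (B(j, V) = -7/9 + (j*j - 884*V) = -7/9 + (j² - 884*V) = -7/9 + j² - 884*V)
U = 100702975/126 (U = -7/9 + 894² - (-884)/(14*(-6 - 6)) = -7/9 + 799236 - (-884)/(14*(-12)) = -7/9 + 799236 - (-884)/(-168) = -7/9 + 799236 - (-884)*(-1)/168 = -7/9 + 799236 - 884*1/168 = -7/9 + 799236 - 221/42 = 100702975/126 ≈ 7.9923e+5)
1/U = 1/(100702975/126) = 126/100702975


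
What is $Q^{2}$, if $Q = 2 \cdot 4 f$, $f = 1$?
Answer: $64$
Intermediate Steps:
$Q = 8$ ($Q = 2 \cdot 4 \cdot 1 = 8 \cdot 1 = 8$)
$Q^{2} = 8^{2} = 64$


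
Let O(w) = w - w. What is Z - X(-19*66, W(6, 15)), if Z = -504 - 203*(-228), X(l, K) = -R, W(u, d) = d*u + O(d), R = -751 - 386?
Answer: 44643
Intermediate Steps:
O(w) = 0
R = -1137
W(u, d) = d*u (W(u, d) = d*u + 0 = d*u)
X(l, K) = 1137 (X(l, K) = -1*(-1137) = 1137)
Z = 45780 (Z = -504 + 46284 = 45780)
Z - X(-19*66, W(6, 15)) = 45780 - 1*1137 = 45780 - 1137 = 44643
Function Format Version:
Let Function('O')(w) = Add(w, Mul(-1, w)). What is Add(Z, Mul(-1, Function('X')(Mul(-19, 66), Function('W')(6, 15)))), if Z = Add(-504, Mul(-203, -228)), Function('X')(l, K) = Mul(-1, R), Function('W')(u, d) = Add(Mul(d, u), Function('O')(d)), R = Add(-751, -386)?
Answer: 44643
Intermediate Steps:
Function('O')(w) = 0
R = -1137
Function('W')(u, d) = Mul(d, u) (Function('W')(u, d) = Add(Mul(d, u), 0) = Mul(d, u))
Function('X')(l, K) = 1137 (Function('X')(l, K) = Mul(-1, -1137) = 1137)
Z = 45780 (Z = Add(-504, 46284) = 45780)
Add(Z, Mul(-1, Function('X')(Mul(-19, 66), Function('W')(6, 15)))) = Add(45780, Mul(-1, 1137)) = Add(45780, -1137) = 44643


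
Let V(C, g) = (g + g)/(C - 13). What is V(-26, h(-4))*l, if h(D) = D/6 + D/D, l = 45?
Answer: -10/13 ≈ -0.76923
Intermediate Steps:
h(D) = 1 + D/6 (h(D) = D*(⅙) + 1 = D/6 + 1 = 1 + D/6)
V(C, g) = 2*g/(-13 + C) (V(C, g) = (2*g)/(-13 + C) = 2*g/(-13 + C))
V(-26, h(-4))*l = (2*(1 + (⅙)*(-4))/(-13 - 26))*45 = (2*(1 - ⅔)/(-39))*45 = (2*(⅓)*(-1/39))*45 = -2/117*45 = -10/13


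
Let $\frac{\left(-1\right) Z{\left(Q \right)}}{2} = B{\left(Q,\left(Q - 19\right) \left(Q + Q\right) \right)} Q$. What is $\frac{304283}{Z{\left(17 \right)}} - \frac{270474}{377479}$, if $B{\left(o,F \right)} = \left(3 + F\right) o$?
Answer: $\frac{6158749081}{834228590} \approx 7.3826$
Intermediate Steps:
$B{\left(o,F \right)} = o \left(3 + F\right)$
$Z{\left(Q \right)} = - 2 Q^{2} \left(3 + 2 Q \left(-19 + Q\right)\right)$ ($Z{\left(Q \right)} = - 2 Q \left(3 + \left(Q - 19\right) \left(Q + Q\right)\right) Q = - 2 Q \left(3 + \left(-19 + Q\right) 2 Q\right) Q = - 2 Q \left(3 + 2 Q \left(-19 + Q\right)\right) Q = - 2 Q^{2} \left(3 + 2 Q \left(-19 + Q\right)\right)$)
$\frac{304283}{Z{\left(17 \right)}} - \frac{270474}{377479} = \frac{304283}{17^{2} \left(-6 - 68 \left(-19 + 17\right)\right)} - \frac{270474}{377479} = \frac{304283}{289 \left(-6 - 68 \left(-2\right)\right)} - \frac{270474}{377479} = \frac{304283}{289 \left(-6 + 136\right)} - \frac{270474}{377479} = \frac{304283}{289 \cdot 130} - \frac{270474}{377479} = \frac{304283}{37570} - \frac{270474}{377479} = 304283 \cdot \frac{1}{37570} - \frac{270474}{377479} = \frac{17899}{2210} - \frac{270474}{377479} = \frac{6158749081}{834228590}$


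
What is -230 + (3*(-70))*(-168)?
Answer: 35050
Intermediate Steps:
-230 + (3*(-70))*(-168) = -230 - 210*(-168) = -230 + 35280 = 35050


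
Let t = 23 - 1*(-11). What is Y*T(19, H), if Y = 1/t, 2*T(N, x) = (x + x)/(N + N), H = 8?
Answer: 2/323 ≈ 0.0061920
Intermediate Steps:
t = 34 (t = 23 + 11 = 34)
T(N, x) = x/(2*N) (T(N, x) = ((x + x)/(N + N))/2 = ((2*x)/((2*N)))/2 = ((2*x)*(1/(2*N)))/2 = (x/N)/2 = x/(2*N))
Y = 1/34 ≈ 0.029412
Y*T(19, H) = ((1/2)*8/19)/34 = ((1/2)*8*(1/19))/34 = (1/34)*(4/19) = 2/323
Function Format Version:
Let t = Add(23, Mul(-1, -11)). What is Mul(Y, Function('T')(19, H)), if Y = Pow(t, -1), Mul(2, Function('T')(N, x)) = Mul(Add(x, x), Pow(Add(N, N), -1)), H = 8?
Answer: Rational(2, 323) ≈ 0.0061920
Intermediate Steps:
t = 34 (t = Add(23, 11) = 34)
Function('T')(N, x) = Mul(Rational(1, 2), x, Pow(N, -1)) (Function('T')(N, x) = Mul(Rational(1, 2), Mul(Add(x, x), Pow(Add(N, N), -1))) = Mul(Rational(1, 2), Mul(Mul(2, x), Pow(Mul(2, N), -1))) = Mul(Rational(1, 2), Mul(Mul(2, x), Mul(Rational(1, 2), Pow(N, -1)))) = Mul(Rational(1, 2), Mul(x, Pow(N, -1))) = Mul(Rational(1, 2), x, Pow(N, -1)))
Y = Rational(1, 34) (Y = Pow(34, -1) = Rational(1, 34) ≈ 0.029412)
Mul(Y, Function('T')(19, H)) = Mul(Rational(1, 34), Mul(Rational(1, 2), 8, Pow(19, -1))) = Mul(Rational(1, 34), Mul(Rational(1, 2), 8, Rational(1, 19))) = Mul(Rational(1, 34), Rational(4, 19)) = Rational(2, 323)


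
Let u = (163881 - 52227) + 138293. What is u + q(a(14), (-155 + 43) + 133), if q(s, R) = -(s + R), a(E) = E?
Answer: 249912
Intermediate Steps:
u = 249947 (u = 111654 + 138293 = 249947)
q(s, R) = -R - s (q(s, R) = -(R + s) = -R - s)
u + q(a(14), (-155 + 43) + 133) = 249947 + (-((-155 + 43) + 133) - 1*14) = 249947 + (-(-112 + 133) - 14) = 249947 + (-1*21 - 14) = 249947 + (-21 - 14) = 249947 - 35 = 249912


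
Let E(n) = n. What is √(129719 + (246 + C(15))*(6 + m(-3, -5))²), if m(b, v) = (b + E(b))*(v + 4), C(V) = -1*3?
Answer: √164711 ≈ 405.85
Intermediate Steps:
C(V) = -3
m(b, v) = 2*b*(4 + v) (m(b, v) = (b + b)*(v + 4) = (2*b)*(4 + v) = 2*b*(4 + v))
√(129719 + (246 + C(15))*(6 + m(-3, -5))²) = √(129719 + (246 - 3)*(6 + 2*(-3)*(4 - 5))²) = √(129719 + 243*(6 + 2*(-3)*(-1))²) = √(129719 + 243*(6 + 6)²) = √(129719 + 243*12²) = √(129719 + 243*144) = √(129719 + 34992) = √164711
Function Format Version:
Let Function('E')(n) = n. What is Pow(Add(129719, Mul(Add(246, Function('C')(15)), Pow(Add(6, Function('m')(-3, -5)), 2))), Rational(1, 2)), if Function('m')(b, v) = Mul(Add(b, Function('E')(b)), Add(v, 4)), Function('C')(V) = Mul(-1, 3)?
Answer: Pow(164711, Rational(1, 2)) ≈ 405.85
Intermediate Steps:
Function('C')(V) = -3
Function('m')(b, v) = Mul(2, b, Add(4, v)) (Function('m')(b, v) = Mul(Add(b, b), Add(v, 4)) = Mul(Mul(2, b), Add(4, v)) = Mul(2, b, Add(4, v)))
Pow(Add(129719, Mul(Add(246, Function('C')(15)), Pow(Add(6, Function('m')(-3, -5)), 2))), Rational(1, 2)) = Pow(Add(129719, Mul(Add(246, -3), Pow(Add(6, Mul(2, -3, Add(4, -5))), 2))), Rational(1, 2)) = Pow(Add(129719, Mul(243, Pow(Add(6, Mul(2, -3, -1)), 2))), Rational(1, 2)) = Pow(Add(129719, Mul(243, Pow(Add(6, 6), 2))), Rational(1, 2)) = Pow(Add(129719, Mul(243, Pow(12, 2))), Rational(1, 2)) = Pow(Add(129719, Mul(243, 144)), Rational(1, 2)) = Pow(Add(129719, 34992), Rational(1, 2)) = Pow(164711, Rational(1, 2))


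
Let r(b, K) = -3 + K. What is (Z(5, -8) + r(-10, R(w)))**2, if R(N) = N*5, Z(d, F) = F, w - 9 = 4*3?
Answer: 8836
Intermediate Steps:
w = 21 (w = 9 + 4*3 = 9 + 12 = 21)
R(N) = 5*N
(Z(5, -8) + r(-10, R(w)))**2 = (-8 + (-3 + 5*21))**2 = (-8 + (-3 + 105))**2 = (-8 + 102)**2 = 94**2 = 8836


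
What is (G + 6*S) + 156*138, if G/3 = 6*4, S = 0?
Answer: 21600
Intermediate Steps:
G = 72 (G = 3*(6*4) = 3*24 = 72)
(G + 6*S) + 156*138 = (72 + 6*0) + 156*138 = (72 + 0) + 21528 = 72 + 21528 = 21600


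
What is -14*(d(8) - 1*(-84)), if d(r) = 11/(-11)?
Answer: -1162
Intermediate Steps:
d(r) = -1 (d(r) = 11*(-1/11) = -1)
-14*(d(8) - 1*(-84)) = -14*(-1 - 1*(-84)) = -14*(-1 + 84) = -14*83 = -1162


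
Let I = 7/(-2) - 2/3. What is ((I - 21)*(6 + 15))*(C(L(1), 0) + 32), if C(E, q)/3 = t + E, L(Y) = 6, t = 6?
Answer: -35938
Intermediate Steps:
I = -25/6 (I = 7*(-1/2) - 2*1/3 = -7/2 - 2/3 = -25/6 ≈ -4.1667)
C(E, q) = 18 + 3*E (C(E, q) = 3*(6 + E) = 18 + 3*E)
((I - 21)*(6 + 15))*(C(L(1), 0) + 32) = ((-25/6 - 21)*(6 + 15))*((18 + 3*6) + 32) = (-151/6*21)*((18 + 18) + 32) = -1057*(36 + 32)/2 = -1057/2*68 = -35938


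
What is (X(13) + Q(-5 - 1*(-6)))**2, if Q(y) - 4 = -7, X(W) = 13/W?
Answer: 4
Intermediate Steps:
Q(y) = -3 (Q(y) = 4 - 7 = -3)
(X(13) + Q(-5 - 1*(-6)))**2 = (13/13 - 3)**2 = (13*(1/13) - 3)**2 = (1 - 3)**2 = (-2)**2 = 4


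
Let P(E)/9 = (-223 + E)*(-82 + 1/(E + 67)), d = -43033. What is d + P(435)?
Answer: -50070785/251 ≈ -1.9949e+5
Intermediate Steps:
P(E) = 9*(-223 + E)*(-82 + 1/(67 + E)) (P(E) = 9*((-223 + E)*(-82 + 1/(E + 67))) = 9*((-223 + E)*(-82 + 1/(67 + E))) = 9*(-223 + E)*(-82 + 1/(67 + E)))
d + P(435) = -43033 + 9*(1224939 - 82*435**2 + 12793*435)/(67 + 435) = -43033 + 9*(1224939 - 82*189225 + 5564955)/502 = -43033 + 9*(1/502)*(1224939 - 15516450 + 5564955) = -43033 + 9*(1/502)*(-8726556) = -43033 - 39269502/251 = -50070785/251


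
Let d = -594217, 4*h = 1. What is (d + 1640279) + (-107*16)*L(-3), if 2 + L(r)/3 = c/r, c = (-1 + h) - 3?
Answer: 1049914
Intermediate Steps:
h = ¼ (h = (¼)*1 = ¼ ≈ 0.25000)
c = -15/4 (c = (-1 + ¼) - 3 = -¾ - 3 = -15/4 ≈ -3.7500)
L(r) = -6 - 45/(4*r) (L(r) = -6 + 3*(-15/(4*r)) = -6 - 45/(4*r))
(d + 1640279) + (-107*16)*L(-3) = (-594217 + 1640279) + (-107*16)*(-6 - 45/4/(-3)) = 1046062 - 1712*(-6 - 45/4*(-⅓)) = 1046062 - 1712*(-6 + 15/4) = 1046062 - 1712*(-9/4) = 1046062 + 3852 = 1049914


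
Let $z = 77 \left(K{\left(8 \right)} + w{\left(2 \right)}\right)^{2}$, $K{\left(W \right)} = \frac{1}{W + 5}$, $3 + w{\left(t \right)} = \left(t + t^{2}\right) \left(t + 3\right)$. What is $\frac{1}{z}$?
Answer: $\frac{169}{9540608} \approx 1.7714 \cdot 10^{-5}$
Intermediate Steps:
$w{\left(t \right)} = -3 + \left(3 + t\right) \left(t + t^{2}\right)$ ($w{\left(t \right)} = -3 + \left(t + t^{2}\right) \left(t + 3\right) = -3 + \left(t + t^{2}\right) \left(3 + t\right) = -3 + \left(3 + t\right) \left(t + t^{2}\right)$)
$K{\left(W \right)} = \frac{1}{5 + W}$
$z = \frac{9540608}{169}$ ($z = 77 \left(\frac{1}{5 + 8} + \left(-3 + 2^{3} + 3 \cdot 2 + 4 \cdot 2^{2}\right)\right)^{2} = 77 \left(\frac{1}{13} + \left(-3 + 8 + 6 + 4 \cdot 4\right)\right)^{2} = 77 \left(\frac{1}{13} + \left(-3 + 8 + 6 + 16\right)\right)^{2} = 77 \left(\frac{1}{13} + 27\right)^{2} = 77 \left(\frac{352}{13}\right)^{2} = 77 \cdot \frac{123904}{169} = \frac{9540608}{169} \approx 56453.0$)
$\frac{1}{z} = \frac{1}{\frac{9540608}{169}} = \frac{169}{9540608}$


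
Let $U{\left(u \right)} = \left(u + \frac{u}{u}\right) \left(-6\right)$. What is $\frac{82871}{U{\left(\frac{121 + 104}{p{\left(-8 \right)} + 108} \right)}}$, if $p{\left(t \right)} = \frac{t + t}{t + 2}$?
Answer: $- \frac{13756586}{3021} \approx -4553.7$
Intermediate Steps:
$p{\left(t \right)} = \frac{2 t}{2 + t}$
$U{\left(u \right)} = -6 - 6 u$ ($U{\left(u \right)} = \left(u + 1\right) \left(-6\right) = \left(1 + u\right) \left(-6\right) = -6 - 6 u$)
$\frac{82871}{U{\left(\frac{121 + 104}{p{\left(-8 \right)} + 108} \right)}} = \frac{82871}{-6 - 6 \frac{121 + 104}{2 \left(-8\right) \frac{1}{2 - 8} + 108}} = \frac{82871}{-6 - 6 \frac{225}{2 \left(-8\right) \frac{1}{-6} + 108}} = \frac{82871}{-6 - 6 \frac{225}{2 \left(-8\right) \left(- \frac{1}{6}\right) + 108}} = \frac{82871}{-6 - 6 \frac{225}{\frac{8}{3} + 108}} = \frac{82871}{-6 - 6 \frac{225}{\frac{332}{3}}} = \frac{82871}{-6 - 6 \cdot 225 \cdot \frac{3}{332}} = \frac{82871}{-6 - \frac{2025}{166}} = \frac{82871}{- \frac{3021}{166}} = 82871 \left(- \frac{166}{3021}\right) = - \frac{13756586}{3021}$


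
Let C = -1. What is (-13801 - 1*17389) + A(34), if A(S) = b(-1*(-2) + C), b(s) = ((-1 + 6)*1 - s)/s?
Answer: -31186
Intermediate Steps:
b(s) = (5 - s)/s (b(s) = (5*1 - s)/s = (5 - s)/s)
A(S) = 4 (A(S) = (5 - (-1*(-2) - 1))/(-1*(-2) - 1) = (5 - (2 - 1))/(2 - 1) = (5 - 1*1)/1 = 1*(5 - 1) = 1*4 = 4)
(-13801 - 1*17389) + A(34) = (-13801 - 1*17389) + 4 = (-13801 - 17389) + 4 = -31190 + 4 = -31186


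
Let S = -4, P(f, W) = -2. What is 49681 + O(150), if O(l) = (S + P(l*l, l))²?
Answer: 49717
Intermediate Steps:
O(l) = 36 (O(l) = (-4 - 2)² = (-6)² = 36)
49681 + O(150) = 49681 + 36 = 49717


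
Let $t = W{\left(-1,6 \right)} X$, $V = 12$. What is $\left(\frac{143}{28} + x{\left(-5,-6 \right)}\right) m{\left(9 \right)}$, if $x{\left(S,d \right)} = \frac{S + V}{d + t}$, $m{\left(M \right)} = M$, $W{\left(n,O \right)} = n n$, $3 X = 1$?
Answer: $\frac{16587}{476} \approx 34.847$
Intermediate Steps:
$X = \frac{1}{3}$ ($X = \frac{1}{3} \cdot 1 = \frac{1}{3} \approx 0.33333$)
$W{\left(n,O \right)} = n^{2}$
$t = \frac{1}{3}$ ($t = \left(-1\right)^{2} \cdot \frac{1}{3} = 1 \cdot \frac{1}{3} = \frac{1}{3} \approx 0.33333$)
$x{\left(S,d \right)} = \frac{12 + S}{\frac{1}{3} + d}$ ($x{\left(S,d \right)} = \frac{S + 12}{d + \frac{1}{3}} = \frac{12 + S}{\frac{1}{3} + d}$)
$\left(\frac{143}{28} + x{\left(-5,-6 \right)}\right) m{\left(9 \right)} = \left(\frac{143}{28} + \frac{3 \left(12 - 5\right)}{1 + 3 \left(-6\right)}\right) 9 = \left(143 \cdot \frac{1}{28} + 3 \frac{1}{1 - 18} \cdot 7\right) 9 = \left(\frac{143}{28} + 3 \frac{1}{-17} \cdot 7\right) 9 = \left(\frac{143}{28} + 3 \left(- \frac{1}{17}\right) 7\right) 9 = \left(\frac{143}{28} - \frac{21}{17}\right) 9 = \frac{1843}{476} \cdot 9 = \frac{16587}{476}$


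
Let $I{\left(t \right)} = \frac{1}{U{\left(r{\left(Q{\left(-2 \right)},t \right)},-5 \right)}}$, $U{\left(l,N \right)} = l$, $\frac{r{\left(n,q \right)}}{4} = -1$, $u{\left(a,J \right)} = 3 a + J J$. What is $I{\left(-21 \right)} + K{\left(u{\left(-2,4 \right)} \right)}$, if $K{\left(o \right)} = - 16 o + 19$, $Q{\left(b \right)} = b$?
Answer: $- \frac{565}{4} \approx -141.25$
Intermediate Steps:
$u{\left(a,J \right)} = J^{2} + 3 a$ ($u{\left(a,J \right)} = 3 a + J^{2} = J^{2} + 3 a$)
$r{\left(n,q \right)} = -4$ ($r{\left(n,q \right)} = 4 \left(-1\right) = -4$)
$K{\left(o \right)} = 19 - 16 o$
$I{\left(t \right)} = - \frac{1}{4}$ ($I{\left(t \right)} = \frac{1}{-4} = - \frac{1}{4}$)
$I{\left(-21 \right)} + K{\left(u{\left(-2,4 \right)} \right)} = - \frac{1}{4} + \left(19 - 16 \left(4^{2} + 3 \left(-2\right)\right)\right) = - \frac{1}{4} + \left(19 - 16 \left(16 - 6\right)\right) = - \frac{1}{4} + \left(19 - 160\right) = - \frac{1}{4} - 141 = - \frac{565}{4}$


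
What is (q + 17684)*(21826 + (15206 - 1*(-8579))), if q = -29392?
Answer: -534013588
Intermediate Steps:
(q + 17684)*(21826 + (15206 - 1*(-8579))) = (-29392 + 17684)*(21826 + (15206 - 1*(-8579))) = -11708*(21826 + (15206 + 8579)) = -11708*(21826 + 23785) = -11708*45611 = -534013588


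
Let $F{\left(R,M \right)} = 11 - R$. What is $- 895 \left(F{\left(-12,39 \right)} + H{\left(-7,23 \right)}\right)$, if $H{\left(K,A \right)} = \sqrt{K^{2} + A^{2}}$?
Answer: $-20585 - 15215 \sqrt{2} \approx -42102.0$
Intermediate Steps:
$H{\left(K,A \right)} = \sqrt{A^{2} + K^{2}}$
$- 895 \left(F{\left(-12,39 \right)} + H{\left(-7,23 \right)}\right) = - 895 \left(\left(11 - -12\right) + \sqrt{23^{2} + \left(-7\right)^{2}}\right) = - 895 \left(\left(11 + 12\right) + \sqrt{529 + 49}\right) = - 895 \left(23 + \sqrt{578}\right) = - 895 \left(23 + 17 \sqrt{2}\right) = -20585 - 15215 \sqrt{2}$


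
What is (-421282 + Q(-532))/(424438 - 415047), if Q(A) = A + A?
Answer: -422346/9391 ≈ -44.974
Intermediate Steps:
Q(A) = 2*A
(-421282 + Q(-532))/(424438 - 415047) = (-421282 + 2*(-532))/(424438 - 415047) = (-421282 - 1064)/9391 = -422346*1/9391 = -422346/9391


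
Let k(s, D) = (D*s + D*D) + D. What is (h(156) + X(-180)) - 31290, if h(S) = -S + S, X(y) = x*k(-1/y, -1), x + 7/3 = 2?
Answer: -16896599/540 ≈ -31290.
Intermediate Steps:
x = -⅓ (x = -7/3 + 2 = -⅓ ≈ -0.33333)
k(s, D) = D + D² + D*s (k(s, D) = (D*s + D²) + D = (D² + D*s) + D = D + D² + D*s)
X(y) = -1/(3*y) (X(y) = -(-1)*(1 - 1 - 1/y)/3 = -(-1)*(-1/y)/3 = -1/(3*y))
h(S) = 0
(h(156) + X(-180)) - 31290 = (0 - ⅓/(-180)) - 31290 = (0 - ⅓*(-1/180)) - 31290 = (0 + 1/540) - 31290 = 1/540 - 31290 = -16896599/540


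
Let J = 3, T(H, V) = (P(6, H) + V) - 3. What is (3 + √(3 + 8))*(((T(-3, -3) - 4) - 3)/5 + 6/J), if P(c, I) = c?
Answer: 9/5 + 3*√11/5 ≈ 3.7900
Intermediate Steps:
T(H, V) = 3 + V (T(H, V) = (6 + V) - 3 = 3 + V)
(3 + √(3 + 8))*(((T(-3, -3) - 4) - 3)/5 + 6/J) = (3 + √(3 + 8))*((((3 - 3) - 4) - 3)/5 + 6/3) = (3 + √11)*(((0 - 4) - 3)*(⅕) + 6*(⅓)) = (3 + √11)*((-4 - 3)*(⅕) + 2) = (3 + √11)*(-7*⅕ + 2) = (3 + √11)*(-7/5 + 2) = (3 + √11)*(⅗) = 9/5 + 3*√11/5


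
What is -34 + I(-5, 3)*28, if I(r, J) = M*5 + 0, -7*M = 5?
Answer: -134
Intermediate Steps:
M = -5/7 (M = -⅐*5 = -5/7 ≈ -0.71429)
I(r, J) = -25/7 (I(r, J) = -5/7*5 + 0 = -25/7 + 0 = -25/7)
-34 + I(-5, 3)*28 = -34 - 25/7*28 = -34 - 100 = -134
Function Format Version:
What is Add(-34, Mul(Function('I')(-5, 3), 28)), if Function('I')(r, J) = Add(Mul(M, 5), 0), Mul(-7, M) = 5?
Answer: -134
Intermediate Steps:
M = Rational(-5, 7) (M = Mul(Rational(-1, 7), 5) = Rational(-5, 7) ≈ -0.71429)
Function('I')(r, J) = Rational(-25, 7) (Function('I')(r, J) = Add(Mul(Rational(-5, 7), 5), 0) = Add(Rational(-25, 7), 0) = Rational(-25, 7))
Add(-34, Mul(Function('I')(-5, 3), 28)) = Add(-34, Mul(Rational(-25, 7), 28)) = Add(-34, -100) = -134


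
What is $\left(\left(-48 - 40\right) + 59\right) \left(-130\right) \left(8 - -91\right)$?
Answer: $373230$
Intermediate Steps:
$\left(\left(-48 - 40\right) + 59\right) \left(-130\right) \left(8 - -91\right) = \left(-88 + 59\right) \left(-130\right) \left(8 + 91\right) = \left(-29\right) \left(-130\right) 99 = 3770 \cdot 99 = 373230$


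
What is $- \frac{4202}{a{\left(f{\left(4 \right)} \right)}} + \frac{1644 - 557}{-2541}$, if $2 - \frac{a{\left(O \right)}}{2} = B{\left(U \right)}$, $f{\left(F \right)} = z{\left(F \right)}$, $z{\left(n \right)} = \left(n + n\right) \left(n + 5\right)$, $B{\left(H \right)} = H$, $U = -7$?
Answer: $- \frac{1782808}{7623} \approx -233.87$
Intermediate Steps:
$z{\left(n \right)} = 2 n \left(5 + n\right)$
$f{\left(F \right)} = 2 F \left(5 + F\right)$
$a{\left(O \right)} = 18$ ($a{\left(O \right)} = 4 - -14 = 4 + 14 = 18$)
$- \frac{4202}{a{\left(f{\left(4 \right)} \right)}} + \frac{1644 - 557}{-2541} = - \frac{4202}{18} + \frac{1644 - 557}{-2541} = \left(-4202\right) \frac{1}{18} + \left(1644 - 557\right) \left(- \frac{1}{2541}\right) = - \frac{2101}{9} + 1087 \left(- \frac{1}{2541}\right) = - \frac{2101}{9} - \frac{1087}{2541} = - \frac{1782808}{7623}$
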